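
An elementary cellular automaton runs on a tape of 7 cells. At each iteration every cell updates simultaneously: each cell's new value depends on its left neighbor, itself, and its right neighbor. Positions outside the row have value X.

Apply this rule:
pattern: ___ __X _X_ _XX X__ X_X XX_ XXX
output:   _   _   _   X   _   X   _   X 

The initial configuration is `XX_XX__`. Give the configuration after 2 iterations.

_XX____

X_XX___
_XX____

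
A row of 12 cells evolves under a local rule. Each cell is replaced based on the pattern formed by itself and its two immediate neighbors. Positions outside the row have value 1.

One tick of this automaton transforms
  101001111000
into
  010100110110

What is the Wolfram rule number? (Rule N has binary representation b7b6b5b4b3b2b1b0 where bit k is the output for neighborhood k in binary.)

177

position 6: 111 → 1  (bit 7 = 1)
position 0: 110 → 0  (bit 6 = 0)
position 1: 101 → 1  (bit 5 = 1)
position 3: 100 → 1  (bit 4 = 1)
position 5: 011 → 0  (bit 3 = 0)
position 2: 010 → 0  (bit 2 = 0)
position 4: 001 → 0  (bit 1 = 0)
position 10: 000 → 1  (bit 0 = 1)
bits b7..b0 = 10110001 = 177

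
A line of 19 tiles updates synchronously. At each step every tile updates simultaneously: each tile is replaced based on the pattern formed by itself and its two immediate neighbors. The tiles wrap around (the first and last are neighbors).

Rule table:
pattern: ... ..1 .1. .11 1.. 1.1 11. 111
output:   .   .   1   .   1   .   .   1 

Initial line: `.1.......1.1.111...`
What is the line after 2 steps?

.11......1.1..1.1..
...1.....1.11.1.11.

...1.....1.11.1.11.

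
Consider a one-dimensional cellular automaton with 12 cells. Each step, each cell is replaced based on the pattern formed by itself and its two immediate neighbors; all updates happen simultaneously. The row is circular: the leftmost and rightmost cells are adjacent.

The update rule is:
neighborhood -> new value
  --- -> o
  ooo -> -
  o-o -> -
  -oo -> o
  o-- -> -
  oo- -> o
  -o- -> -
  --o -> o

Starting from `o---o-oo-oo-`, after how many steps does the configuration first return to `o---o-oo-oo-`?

24

--oo--oo-oo-
oooo-ooo-oo-
o--o-o-o-oo-
--o------oo-
oo--ooooooo-
oo-oo-----o-
oo-oo-oooo--
oo-oo-o--o-o
-o-oo---o--o
---oo-oo--o-
ooooo-oo-o--
o---o-oo---o
o-oo--oo-ooo
o-oo-ooo-o--
--oo-o-o---o
-ooo-----oo-
oo-o-oooooo-
oo---o----o-
oo-oo--ooo--
oo-oo-oo-o-o
-o-oo-oo---o
---oo-oo-oo-
ooooo-oo-oo-
o---o-oo-oo-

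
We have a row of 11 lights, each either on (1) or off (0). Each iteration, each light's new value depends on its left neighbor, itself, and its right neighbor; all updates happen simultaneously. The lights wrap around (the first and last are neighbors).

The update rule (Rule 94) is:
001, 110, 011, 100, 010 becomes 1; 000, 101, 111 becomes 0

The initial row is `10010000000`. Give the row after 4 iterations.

11111000001
00001100011
10011110111
11110010100

11110010100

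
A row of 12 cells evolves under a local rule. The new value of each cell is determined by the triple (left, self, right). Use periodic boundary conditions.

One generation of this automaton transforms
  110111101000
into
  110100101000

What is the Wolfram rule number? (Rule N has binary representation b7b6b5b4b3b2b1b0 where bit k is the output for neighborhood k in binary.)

76

position 4: 111 → 0  (bit 7 = 0)
position 1: 110 → 1  (bit 6 = 1)
position 2: 101 → 0  (bit 5 = 0)
position 9: 100 → 0  (bit 4 = 0)
position 0: 011 → 1  (bit 3 = 1)
position 8: 010 → 1  (bit 2 = 1)
position 11: 001 → 0  (bit 1 = 0)
position 10: 000 → 0  (bit 0 = 0)
bits b7..b0 = 01001100 = 76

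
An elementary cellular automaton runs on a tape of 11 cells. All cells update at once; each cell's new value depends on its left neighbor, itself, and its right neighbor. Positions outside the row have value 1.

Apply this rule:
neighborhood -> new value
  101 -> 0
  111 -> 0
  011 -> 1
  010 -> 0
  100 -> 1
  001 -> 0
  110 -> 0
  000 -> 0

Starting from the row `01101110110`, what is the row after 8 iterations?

01001000100
00100100010
10010010000
01001001000
00100100100
10010010010
01001001000  (repeats iteration 4; period 3)
iteration 8: 00100100100

00100100100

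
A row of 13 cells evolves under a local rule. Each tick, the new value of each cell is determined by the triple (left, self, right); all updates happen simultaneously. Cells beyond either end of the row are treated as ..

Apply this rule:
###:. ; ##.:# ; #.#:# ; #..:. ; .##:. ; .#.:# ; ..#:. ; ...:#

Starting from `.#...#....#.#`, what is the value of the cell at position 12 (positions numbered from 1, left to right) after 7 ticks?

.

.#.#.#.##.###
.######.##..#
......##.#..#
#####..###..#
....#....#..#
###.#.##.#..#
..####.###..#
position 12 holds .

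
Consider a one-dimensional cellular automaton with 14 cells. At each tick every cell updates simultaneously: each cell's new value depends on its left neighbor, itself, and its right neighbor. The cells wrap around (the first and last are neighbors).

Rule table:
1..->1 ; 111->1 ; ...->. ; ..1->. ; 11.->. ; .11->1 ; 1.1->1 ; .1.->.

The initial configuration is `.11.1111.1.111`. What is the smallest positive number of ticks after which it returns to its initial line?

14

11.1111.1.111.
1.1111.1.111.1
.1111.1.111.11
1111.1.111.11.
111.1.111.11.1
11.1.111.11.11
1.1.111.11.111
.1.111.11.1111
1.111.11.1111.
.111.11.1111.1
111.11.1111.1.
11.11.1111.1.1
1.11.1111.1.11
.11.1111.1.111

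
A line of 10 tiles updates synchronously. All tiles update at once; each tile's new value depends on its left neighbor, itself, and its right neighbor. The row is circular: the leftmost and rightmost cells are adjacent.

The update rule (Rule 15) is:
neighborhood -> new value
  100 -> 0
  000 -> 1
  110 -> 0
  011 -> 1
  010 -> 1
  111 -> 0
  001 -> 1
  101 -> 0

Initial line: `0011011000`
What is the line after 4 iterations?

iteration 1: 1110010011
iteration 2: 0000110110
iteration 3: 1111100100
iteration 4: 1000001101

1000001101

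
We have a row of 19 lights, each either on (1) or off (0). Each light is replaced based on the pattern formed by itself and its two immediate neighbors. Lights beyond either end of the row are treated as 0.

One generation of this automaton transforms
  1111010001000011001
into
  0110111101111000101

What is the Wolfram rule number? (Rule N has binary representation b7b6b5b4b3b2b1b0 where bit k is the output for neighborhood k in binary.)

position 1: 111 → 1  (bit 7 = 1)
position 3: 110 → 0  (bit 6 = 0)
position 4: 101 → 1  (bit 5 = 1)
position 6: 100 → 1  (bit 4 = 1)
position 0: 011 → 0  (bit 3 = 0)
position 5: 010 → 1  (bit 2 = 1)
position 8: 001 → 0  (bit 1 = 0)
position 7: 000 → 1  (bit 0 = 1)
bits b7..b0 = 10110101 = 181

181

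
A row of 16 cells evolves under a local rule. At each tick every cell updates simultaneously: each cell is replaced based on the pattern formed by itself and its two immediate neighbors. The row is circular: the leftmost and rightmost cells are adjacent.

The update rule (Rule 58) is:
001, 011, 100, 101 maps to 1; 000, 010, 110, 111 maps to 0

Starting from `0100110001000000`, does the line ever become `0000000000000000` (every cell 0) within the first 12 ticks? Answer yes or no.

no

1011101010100000
0110010101010001
1101101010101010
1011010101010101
0110101010101011
1101010101010110
1010101010101101
0101010101011011
1010101010110110
0101010101101101
1010101011011010
0101010110110101
tick 12 is 0101010110110101, still not uniform 0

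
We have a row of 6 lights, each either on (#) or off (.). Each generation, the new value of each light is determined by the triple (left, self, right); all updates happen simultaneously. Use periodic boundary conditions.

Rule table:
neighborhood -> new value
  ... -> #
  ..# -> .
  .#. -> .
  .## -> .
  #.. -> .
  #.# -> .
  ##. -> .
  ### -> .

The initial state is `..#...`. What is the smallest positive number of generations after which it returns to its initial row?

2

#...##
..#...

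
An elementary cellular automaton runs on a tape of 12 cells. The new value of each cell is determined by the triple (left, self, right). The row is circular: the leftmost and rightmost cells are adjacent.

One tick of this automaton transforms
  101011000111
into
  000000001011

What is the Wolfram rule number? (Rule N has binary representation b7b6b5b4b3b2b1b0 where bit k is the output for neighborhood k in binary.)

position 10: 111 → 1  (bit 7 = 1)
position 0: 110 → 0  (bit 6 = 0)
position 1: 101 → 0  (bit 5 = 0)
position 6: 100 → 0  (bit 4 = 0)
position 4: 011 → 0  (bit 3 = 0)
position 2: 010 → 0  (bit 2 = 0)
position 8: 001 → 1  (bit 1 = 1)
position 7: 000 → 0  (bit 0 = 0)
bits b7..b0 = 10000010 = 130

130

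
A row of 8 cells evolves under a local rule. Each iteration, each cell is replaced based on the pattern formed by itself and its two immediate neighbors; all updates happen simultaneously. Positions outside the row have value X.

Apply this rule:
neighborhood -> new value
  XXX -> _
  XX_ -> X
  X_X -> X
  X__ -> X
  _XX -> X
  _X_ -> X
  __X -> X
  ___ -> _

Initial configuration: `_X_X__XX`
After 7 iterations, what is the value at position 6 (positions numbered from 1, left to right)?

X

iteration 1: XXXXXXX_
iteration 2: ______XX
iteration 3: X____XX_
iteration 4: XX__XXXX
iteration 5: _XXXX___
iteration 6: XX__XX_X
iteration 7: _XXXXXXX
position 6 holds X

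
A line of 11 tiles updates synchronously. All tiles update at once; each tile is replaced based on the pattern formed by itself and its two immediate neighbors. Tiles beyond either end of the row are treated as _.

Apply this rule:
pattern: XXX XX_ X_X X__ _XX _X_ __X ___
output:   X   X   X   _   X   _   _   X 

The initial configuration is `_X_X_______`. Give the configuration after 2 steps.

__X__XXXXXX
X____XXXXXX

X____XXXXXX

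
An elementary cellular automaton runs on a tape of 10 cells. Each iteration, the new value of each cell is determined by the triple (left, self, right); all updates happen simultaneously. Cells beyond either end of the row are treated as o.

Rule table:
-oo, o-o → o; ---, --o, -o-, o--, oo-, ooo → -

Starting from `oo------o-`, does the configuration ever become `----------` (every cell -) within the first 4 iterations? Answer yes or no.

no

iteration 1: ---------o
iteration 2: ---------o  (fixed point — unchanged through iteration 4)
iteration 4 is ---------o, still not uniform -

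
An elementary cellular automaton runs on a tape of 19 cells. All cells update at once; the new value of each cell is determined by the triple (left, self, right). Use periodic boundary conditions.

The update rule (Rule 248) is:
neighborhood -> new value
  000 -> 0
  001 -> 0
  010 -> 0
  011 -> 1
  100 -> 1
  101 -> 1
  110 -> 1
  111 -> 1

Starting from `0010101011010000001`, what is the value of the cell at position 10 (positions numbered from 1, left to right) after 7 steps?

1

1001010111101000000
0100101111110100000
0010011111111010000
0001011111111101000
0000111111111110100
0000111111111111010
0000111111111111101
position 10 holds 1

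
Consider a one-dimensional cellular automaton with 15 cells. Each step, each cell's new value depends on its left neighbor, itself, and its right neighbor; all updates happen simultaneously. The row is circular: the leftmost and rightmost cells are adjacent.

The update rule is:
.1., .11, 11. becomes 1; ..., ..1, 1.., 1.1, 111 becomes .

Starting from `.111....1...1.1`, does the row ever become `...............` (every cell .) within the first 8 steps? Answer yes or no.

step 1: .1.1....1...1.1
step 2: .1.1....1...1.1  (fixed point — unchanged through step 8)
step 8 is .1.1....1...1.1, still not uniform .

no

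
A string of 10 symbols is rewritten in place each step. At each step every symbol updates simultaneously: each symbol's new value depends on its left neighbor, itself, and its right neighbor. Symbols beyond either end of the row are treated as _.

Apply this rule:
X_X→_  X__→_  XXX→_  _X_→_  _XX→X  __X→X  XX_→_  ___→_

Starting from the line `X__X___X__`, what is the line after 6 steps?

_X________

step 1: __X___X___
step 2: _X___X____
step 3: X___X_____
step 4: ___X______
step 5: __X_______
step 6: _X________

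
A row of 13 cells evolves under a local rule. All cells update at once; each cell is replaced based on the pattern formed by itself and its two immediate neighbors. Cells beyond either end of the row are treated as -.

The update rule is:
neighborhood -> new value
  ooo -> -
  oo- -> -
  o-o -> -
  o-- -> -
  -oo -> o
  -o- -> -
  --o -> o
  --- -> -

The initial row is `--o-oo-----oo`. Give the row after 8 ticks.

tick 1: -o--o-----oo-
tick 2: o--o-----oo--
tick 3: --o-----oo---
tick 4: -o-----oo----
tick 5: o-----oo-----
tick 6: -----oo------
tick 7: ----oo-------
tick 8: ---oo--------

---oo--------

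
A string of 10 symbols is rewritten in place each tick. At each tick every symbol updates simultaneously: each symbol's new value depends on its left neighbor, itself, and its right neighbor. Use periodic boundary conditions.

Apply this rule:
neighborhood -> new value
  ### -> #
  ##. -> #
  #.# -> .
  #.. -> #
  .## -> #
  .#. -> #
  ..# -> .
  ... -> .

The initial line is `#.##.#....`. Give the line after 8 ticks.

tick 1: #.##.##...
tick 2: #.##.###..
tick 3: #.##.####.
tick 4: #.##.####.  (fixed point — unchanged through tick 8)

#.##.####.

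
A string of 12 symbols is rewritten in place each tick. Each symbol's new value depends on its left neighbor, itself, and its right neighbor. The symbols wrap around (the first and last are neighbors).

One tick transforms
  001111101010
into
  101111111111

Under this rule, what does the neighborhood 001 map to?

At position 1 the neighborhood is 001; the next row has 0 there.

0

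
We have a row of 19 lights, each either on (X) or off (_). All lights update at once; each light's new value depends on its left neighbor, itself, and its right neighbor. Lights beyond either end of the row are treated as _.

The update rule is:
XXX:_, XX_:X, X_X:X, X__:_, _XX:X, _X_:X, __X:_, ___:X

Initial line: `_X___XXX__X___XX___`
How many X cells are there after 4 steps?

12

_X_X_X_X__X_X_XX_XX
_XXXXXXX__XXXXXXXXX
_X_____X__X_______X
_X_XXX_X__X_XXXXX_X
count of X: 12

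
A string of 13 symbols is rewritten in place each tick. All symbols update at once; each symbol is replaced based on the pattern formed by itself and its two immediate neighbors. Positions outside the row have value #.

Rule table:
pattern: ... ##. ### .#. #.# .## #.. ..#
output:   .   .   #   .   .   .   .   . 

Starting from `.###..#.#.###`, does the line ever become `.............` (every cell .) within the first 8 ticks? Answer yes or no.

..#........##
............#
.............
all cells are . at tick 3

yes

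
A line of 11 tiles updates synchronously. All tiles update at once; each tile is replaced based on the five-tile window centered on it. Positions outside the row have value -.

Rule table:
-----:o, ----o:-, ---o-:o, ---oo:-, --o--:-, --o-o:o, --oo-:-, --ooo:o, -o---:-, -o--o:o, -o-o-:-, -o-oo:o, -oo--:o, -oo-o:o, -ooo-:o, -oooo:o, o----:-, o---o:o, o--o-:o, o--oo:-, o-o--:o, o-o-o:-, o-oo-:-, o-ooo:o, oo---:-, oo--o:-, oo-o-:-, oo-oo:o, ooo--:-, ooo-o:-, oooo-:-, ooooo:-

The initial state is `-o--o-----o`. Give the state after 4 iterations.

o-o-oo--o--

o-oo---o-o-
oo-o-ooo-o-
-o--ooo--o-
o-o-oo--o--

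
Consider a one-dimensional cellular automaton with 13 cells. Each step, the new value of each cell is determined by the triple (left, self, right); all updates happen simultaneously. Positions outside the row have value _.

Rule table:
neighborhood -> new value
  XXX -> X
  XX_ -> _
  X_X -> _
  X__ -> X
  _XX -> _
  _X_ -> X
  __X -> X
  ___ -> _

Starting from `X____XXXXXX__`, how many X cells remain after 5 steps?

7

XX__X_XXXX_X_
__XXX__XX__XX
_X_X_XX__XX__
XX_X___XX__X_
___XX_X__XXXX
count of X: 7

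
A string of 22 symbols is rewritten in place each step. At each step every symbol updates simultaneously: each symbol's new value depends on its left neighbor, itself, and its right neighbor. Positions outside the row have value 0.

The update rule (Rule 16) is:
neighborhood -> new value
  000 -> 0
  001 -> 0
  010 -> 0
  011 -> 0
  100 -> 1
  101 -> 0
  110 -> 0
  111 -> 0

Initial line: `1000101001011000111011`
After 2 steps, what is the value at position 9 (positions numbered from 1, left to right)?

0100000100000100000000
0010000010000010000000
position 9 holds 1

1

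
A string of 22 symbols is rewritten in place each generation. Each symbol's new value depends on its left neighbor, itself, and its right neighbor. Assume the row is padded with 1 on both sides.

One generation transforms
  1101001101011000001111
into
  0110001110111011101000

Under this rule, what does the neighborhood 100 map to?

0

At position 4 the neighborhood is 100; the next row has 0 there.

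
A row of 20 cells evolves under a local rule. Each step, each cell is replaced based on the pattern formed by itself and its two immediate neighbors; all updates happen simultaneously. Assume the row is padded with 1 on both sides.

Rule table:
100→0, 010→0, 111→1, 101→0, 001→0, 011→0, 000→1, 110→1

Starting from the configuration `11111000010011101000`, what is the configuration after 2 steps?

11111011000001100010
11111001011100101000

11111001011100101000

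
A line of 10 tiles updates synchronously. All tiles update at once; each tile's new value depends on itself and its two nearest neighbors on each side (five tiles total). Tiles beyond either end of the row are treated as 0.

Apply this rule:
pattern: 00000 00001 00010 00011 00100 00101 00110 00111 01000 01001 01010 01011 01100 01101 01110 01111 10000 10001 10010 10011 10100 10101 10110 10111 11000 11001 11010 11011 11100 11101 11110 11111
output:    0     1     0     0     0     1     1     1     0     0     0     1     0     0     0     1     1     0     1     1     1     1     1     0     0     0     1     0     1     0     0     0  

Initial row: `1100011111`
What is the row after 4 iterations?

1011101101

1000011001
0011010010
1010110100
1011101101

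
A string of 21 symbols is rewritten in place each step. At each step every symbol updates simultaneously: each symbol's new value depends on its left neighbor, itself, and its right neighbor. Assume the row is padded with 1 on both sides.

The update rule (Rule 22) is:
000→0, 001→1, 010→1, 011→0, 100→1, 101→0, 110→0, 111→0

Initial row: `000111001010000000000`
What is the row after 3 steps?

110001100001110000110

step 1: 101000111011000000001
step 2: 001101000000100000010
step 3: 110001100001110000110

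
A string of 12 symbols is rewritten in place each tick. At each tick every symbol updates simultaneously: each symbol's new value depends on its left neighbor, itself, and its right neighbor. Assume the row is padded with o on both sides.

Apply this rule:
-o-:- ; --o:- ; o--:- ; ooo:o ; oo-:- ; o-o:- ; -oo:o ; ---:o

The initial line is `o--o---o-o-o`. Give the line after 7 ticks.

---o-----o-o

-----o-----o
-ooo---ooo-o
-oo--o-oo--o
-o-----o---o
---ooo---o-o
-o-oo--o---o
---o-----o-o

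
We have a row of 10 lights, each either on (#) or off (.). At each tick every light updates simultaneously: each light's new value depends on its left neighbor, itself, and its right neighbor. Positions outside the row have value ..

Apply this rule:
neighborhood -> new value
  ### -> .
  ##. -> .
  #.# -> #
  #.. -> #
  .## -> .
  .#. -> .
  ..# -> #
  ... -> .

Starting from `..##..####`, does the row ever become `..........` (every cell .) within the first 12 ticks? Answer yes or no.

no

.#..##....
#.##..#...
.#..##.#..
#.##..#.#.
.#..##.#.#
#.##..#.#.  (repeats tick 4; period 2)
tick 12: #.##..#.#.
tick 12 is #.##..#.#., still not uniform .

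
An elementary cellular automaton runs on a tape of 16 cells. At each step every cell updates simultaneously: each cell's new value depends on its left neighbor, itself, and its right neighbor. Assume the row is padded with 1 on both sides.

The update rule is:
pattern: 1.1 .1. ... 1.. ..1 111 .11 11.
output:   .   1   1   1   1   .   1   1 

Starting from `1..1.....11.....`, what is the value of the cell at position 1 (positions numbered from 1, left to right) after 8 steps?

.

1111111111111111
................
1111111111111111  (repeats step 1; period 2)
step 8: ................
position 1 holds .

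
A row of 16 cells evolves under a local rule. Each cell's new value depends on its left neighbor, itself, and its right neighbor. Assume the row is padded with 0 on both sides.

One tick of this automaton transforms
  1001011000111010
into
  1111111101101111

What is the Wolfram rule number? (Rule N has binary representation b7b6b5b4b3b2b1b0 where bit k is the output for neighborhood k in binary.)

126

position 11: 111 → 0  (bit 7 = 0)
position 6: 110 → 1  (bit 6 = 1)
position 4: 101 → 1  (bit 5 = 1)
position 1: 100 → 1  (bit 4 = 1)
position 5: 011 → 1  (bit 3 = 1)
position 0: 010 → 1  (bit 2 = 1)
position 2: 001 → 1  (bit 1 = 1)
position 8: 000 → 0  (bit 0 = 0)
bits b7..b0 = 01111110 = 126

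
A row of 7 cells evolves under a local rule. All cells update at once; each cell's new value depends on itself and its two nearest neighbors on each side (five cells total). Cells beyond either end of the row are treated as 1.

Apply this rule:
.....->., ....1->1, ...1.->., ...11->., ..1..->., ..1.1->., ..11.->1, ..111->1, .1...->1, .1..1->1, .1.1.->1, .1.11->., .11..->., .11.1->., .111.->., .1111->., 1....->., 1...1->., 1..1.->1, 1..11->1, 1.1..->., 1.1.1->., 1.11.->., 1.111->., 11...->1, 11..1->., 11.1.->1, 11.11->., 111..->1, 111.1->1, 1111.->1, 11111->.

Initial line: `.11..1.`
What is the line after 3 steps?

....1..
1.1..11
11.111.

11.111.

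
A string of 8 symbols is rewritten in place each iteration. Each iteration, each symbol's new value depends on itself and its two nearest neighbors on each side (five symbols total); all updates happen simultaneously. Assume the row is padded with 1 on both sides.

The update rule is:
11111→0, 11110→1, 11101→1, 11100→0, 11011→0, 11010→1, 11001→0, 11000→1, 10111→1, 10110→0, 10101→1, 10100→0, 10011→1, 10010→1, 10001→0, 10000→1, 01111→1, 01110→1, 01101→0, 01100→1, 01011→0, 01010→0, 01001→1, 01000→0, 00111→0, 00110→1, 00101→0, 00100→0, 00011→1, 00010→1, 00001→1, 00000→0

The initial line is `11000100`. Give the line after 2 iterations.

11101011

iteration 1: 10101011
iteration 2: 11101011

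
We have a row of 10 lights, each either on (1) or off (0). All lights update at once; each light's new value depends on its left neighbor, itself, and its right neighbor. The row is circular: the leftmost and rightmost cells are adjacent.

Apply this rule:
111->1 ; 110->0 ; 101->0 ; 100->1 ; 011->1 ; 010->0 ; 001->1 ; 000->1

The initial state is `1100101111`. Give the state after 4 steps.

1011001111
0010111111
1100111110
1011111100

1011111100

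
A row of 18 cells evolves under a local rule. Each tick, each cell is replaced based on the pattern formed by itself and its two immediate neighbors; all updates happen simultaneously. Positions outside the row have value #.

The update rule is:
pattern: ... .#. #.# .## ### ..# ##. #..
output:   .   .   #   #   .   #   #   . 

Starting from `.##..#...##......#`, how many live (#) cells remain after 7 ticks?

###.#...###.....##
..##...##.#....##.
.###..####....####
##.#.##..#...##...
.##.###.#...###..#
#####.##...##.#.##
....####..####.##.
count of #: 10

10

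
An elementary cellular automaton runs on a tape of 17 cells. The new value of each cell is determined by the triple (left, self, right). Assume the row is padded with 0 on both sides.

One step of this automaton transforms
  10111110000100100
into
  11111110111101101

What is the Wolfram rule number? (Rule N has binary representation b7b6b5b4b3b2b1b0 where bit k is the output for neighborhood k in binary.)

239

position 3: 111 → 1  (bit 7 = 1)
position 6: 110 → 1  (bit 6 = 1)
position 1: 101 → 1  (bit 5 = 1)
position 7: 100 → 0  (bit 4 = 0)
position 2: 011 → 1  (bit 3 = 1)
position 0: 010 → 1  (bit 2 = 1)
position 10: 001 → 1  (bit 1 = 1)
position 8: 000 → 1  (bit 0 = 1)
bits b7..b0 = 11101111 = 239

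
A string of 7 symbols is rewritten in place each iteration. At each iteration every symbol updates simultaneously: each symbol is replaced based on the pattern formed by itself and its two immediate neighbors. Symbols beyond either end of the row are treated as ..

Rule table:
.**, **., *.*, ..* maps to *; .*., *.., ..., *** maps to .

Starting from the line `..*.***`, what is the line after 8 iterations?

***....

iteration 1: .*.**.*
iteration 2: *.****.
iteration 3: .**..*.
iteration 4: ***.*..
iteration 5: *.**...
iteration 6: .***...
iteration 7: **.*...
iteration 8: ***....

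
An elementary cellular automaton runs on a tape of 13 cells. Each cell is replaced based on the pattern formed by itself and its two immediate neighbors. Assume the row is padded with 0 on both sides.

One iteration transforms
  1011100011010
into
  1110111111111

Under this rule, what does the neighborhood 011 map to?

1

At position 2 the neighborhood is 011; the next row has 1 there.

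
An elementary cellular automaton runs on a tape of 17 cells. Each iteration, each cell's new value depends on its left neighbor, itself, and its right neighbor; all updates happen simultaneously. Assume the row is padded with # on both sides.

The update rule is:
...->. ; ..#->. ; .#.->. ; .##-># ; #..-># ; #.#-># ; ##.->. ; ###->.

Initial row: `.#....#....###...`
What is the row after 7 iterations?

#.#.#.#.#....#..#

iteration 1: #.#....#...#..#..
iteration 2: .#.#....#...#..#.
iteration 3: #.#.#....#...#..#
iteration 4: .#.#.#....#...#.#
iteration 5: #.#.#.#....#...##
iteration 6: .#.#.#.#....#..#.
iteration 7: #.#.#.#.#....#..#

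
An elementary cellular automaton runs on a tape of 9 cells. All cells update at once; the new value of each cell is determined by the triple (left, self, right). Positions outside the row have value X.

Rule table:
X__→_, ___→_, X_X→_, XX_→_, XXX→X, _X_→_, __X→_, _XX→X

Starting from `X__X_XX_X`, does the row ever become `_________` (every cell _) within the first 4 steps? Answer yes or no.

step 1: _____X__X
step 2: ________X
step 3: ________X  (fixed point — unchanged through step 4)
step 4 is ________X, still not uniform _

no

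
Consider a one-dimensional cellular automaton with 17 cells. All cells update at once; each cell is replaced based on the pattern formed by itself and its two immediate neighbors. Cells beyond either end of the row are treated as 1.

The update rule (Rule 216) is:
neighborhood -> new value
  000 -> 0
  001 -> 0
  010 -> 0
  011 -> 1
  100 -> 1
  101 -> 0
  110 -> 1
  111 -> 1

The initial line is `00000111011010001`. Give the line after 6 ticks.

11110111011111101

10000111011001001
11000111011100101
11100111011110001
11110111011111001
11110111011111101
11110111011111101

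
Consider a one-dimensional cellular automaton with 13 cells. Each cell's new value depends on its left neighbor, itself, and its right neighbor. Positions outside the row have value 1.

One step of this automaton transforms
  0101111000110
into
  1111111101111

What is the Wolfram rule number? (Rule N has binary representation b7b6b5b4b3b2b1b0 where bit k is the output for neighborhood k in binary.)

position 4: 111 → 1  (bit 7 = 1)
position 6: 110 → 1  (bit 6 = 1)
position 0: 101 → 1  (bit 5 = 1)
position 7: 100 → 1  (bit 4 = 1)
position 3: 011 → 1  (bit 3 = 1)
position 1: 010 → 1  (bit 2 = 1)
position 9: 001 → 1  (bit 1 = 1)
position 8: 000 → 0  (bit 0 = 0)
bits b7..b0 = 11111110 = 254

254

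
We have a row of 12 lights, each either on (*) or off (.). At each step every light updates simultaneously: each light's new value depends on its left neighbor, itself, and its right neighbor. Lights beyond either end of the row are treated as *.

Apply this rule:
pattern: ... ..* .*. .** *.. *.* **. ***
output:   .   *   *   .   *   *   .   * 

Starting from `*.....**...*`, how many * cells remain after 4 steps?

10

.*...*..*.*.
***.********
**.*.*******
*.***.******
count of *: 10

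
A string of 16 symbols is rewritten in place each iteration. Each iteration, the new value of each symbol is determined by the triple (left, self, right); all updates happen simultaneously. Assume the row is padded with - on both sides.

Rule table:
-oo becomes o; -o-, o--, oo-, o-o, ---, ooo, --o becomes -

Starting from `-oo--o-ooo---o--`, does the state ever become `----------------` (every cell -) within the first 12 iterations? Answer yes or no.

yes

-o-----o--------
----------------
all cells are - at iteration 2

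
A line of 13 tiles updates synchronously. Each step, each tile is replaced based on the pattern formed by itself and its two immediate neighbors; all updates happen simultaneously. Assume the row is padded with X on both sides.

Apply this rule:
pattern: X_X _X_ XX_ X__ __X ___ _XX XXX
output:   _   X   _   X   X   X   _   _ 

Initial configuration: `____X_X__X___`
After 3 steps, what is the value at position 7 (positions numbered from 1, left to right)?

XXXXX_XXXXXXX
_____________
XXXXXXXXXXXXX
position 7 holds X

X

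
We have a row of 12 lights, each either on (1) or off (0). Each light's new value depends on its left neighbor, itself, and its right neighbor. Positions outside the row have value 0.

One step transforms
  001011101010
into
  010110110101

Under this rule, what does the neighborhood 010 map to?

At position 2 the neighborhood is 010; the next row has 0 there.

0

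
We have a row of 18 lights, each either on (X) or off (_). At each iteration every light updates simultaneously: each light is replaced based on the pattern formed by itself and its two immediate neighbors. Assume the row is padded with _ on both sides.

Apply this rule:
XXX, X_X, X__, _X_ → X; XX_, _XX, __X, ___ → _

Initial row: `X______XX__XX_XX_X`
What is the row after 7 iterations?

______XX_______X_X

XX_______X___X__XX
__X______XX__XX___
__XX_______X___X__
____X______XX__XX_
____XX_______X___X
______X______XX__X
______XX_______X_X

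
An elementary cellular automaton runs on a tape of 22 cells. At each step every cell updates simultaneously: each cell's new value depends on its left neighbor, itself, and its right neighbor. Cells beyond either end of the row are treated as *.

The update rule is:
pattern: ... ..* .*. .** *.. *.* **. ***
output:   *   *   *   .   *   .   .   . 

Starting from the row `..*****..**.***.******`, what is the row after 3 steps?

**.....**.............

**.....**.............
..*****..*************
**.....**.............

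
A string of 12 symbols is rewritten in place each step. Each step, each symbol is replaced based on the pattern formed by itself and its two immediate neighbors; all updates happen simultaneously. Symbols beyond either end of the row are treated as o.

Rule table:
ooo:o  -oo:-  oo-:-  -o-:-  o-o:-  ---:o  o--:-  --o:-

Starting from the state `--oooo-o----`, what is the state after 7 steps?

---oo----oo-
-o----oo----
---oo----oo-  (repeats step 1; period 2)
step 7: ---oo----oo-

---oo----oo-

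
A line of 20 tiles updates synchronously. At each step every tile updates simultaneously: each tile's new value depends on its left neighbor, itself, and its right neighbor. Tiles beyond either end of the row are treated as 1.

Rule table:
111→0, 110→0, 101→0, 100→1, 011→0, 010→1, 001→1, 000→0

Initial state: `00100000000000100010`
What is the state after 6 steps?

11110000000001110110
00001000000010000000
10011100000111000001
01100010001000100010
00010111011101110110
10110000000000000000

10110000000000000000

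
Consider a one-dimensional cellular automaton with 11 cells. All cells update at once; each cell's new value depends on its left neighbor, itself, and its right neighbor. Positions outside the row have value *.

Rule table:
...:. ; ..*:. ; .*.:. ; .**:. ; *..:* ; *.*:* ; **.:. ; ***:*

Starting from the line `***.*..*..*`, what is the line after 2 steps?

*.*.*.*..*.

**.*.*..*..
*.*.*.*..*.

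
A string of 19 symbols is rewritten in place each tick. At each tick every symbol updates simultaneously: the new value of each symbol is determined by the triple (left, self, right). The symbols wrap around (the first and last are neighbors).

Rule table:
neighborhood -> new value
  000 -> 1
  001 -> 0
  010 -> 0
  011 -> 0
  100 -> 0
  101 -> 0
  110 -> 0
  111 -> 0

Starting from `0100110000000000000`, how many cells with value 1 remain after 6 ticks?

5

0000000111111111111
0111110000000000000
0000000111111111111  (repeats tick 1; period 2)
tick 6: 0111110000000000000
count of 1: 5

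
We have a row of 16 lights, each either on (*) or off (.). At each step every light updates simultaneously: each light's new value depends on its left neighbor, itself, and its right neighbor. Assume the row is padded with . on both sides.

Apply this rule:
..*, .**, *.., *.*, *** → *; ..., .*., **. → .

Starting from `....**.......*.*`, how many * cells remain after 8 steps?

...**.*.....*.*.
..**.*.*...*.*.*
.**.*.*.*.*.*.*.
**.*.*.*.*.*.*.*
*.*.*.*.*.*.*.*.
.*.*.*.*.*.*.*.*
*.*.*.*.*.*.*.*.  (repeats step 5; period 2)
step 8: .*.*.*.*.*.*.*.*
count of *: 8

8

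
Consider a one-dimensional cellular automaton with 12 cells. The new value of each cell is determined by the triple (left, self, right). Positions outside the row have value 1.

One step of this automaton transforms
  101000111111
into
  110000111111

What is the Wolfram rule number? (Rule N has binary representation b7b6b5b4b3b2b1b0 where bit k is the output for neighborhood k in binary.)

position 7: 111 → 1  (bit 7 = 1)
position 0: 110 → 1  (bit 6 = 1)
position 1: 101 → 1  (bit 5 = 1)
position 3: 100 → 0  (bit 4 = 0)
position 6: 011 → 1  (bit 3 = 1)
position 2: 010 → 0  (bit 2 = 0)
position 5: 001 → 0  (bit 1 = 0)
position 4: 000 → 0  (bit 0 = 0)
bits b7..b0 = 11101000 = 232

232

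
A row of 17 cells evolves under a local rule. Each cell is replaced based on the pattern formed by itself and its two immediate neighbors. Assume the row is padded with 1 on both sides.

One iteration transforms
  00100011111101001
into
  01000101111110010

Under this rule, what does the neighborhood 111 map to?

At position 7 the neighborhood is 111; the next row has 1 there.

1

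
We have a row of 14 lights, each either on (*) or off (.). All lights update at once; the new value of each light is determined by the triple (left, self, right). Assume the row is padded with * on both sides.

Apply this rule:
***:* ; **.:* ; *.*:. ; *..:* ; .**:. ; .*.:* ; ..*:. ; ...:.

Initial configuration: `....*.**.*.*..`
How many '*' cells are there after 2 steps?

step 1: *...*..*.*.**.
step 2: **..**.*.*..*.
count of *: 7

7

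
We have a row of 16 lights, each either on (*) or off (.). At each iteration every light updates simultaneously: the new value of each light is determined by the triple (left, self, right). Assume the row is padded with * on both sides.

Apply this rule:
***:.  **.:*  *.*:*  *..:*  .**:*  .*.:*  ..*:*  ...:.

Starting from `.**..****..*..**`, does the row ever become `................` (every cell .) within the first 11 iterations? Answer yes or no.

no

iteration 1: ******..*******.
iteration 2: .....****.....**
iteration 3: *...**..**...**.
iteration 4: **.********.****
iteration 5: .***......***...
iteration 6: **.**....**.**.*
iteration 7: .*****..********
iteration 8: **...****.......
iteration 9: .**.**..**.....*
iteration 10: ***********...**
iteration 11: ..........**.**.
iteration 11 is ..........**.**., still not uniform .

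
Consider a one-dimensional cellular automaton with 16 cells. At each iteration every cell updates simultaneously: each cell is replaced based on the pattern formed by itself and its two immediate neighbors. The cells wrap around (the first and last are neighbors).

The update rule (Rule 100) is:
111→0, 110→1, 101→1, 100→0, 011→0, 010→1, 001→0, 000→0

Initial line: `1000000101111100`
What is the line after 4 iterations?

iteration 1: 1000000110000100
iteration 2: 1000000010000100
iteration 3: 1000000010000100  (fixed point — unchanged through iteration 4)

1000000010000100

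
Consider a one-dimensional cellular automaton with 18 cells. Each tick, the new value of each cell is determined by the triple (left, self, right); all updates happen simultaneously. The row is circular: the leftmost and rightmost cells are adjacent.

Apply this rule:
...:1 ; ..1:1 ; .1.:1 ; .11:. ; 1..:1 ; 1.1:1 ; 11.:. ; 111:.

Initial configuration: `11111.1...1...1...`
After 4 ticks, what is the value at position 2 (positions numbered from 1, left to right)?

tick 1: .....1111111111111
tick 2: 11111.............
tick 3: .....1111111111111  (repeats tick 1; period 2)
tick 4: 11111.............
position 2 holds 1

1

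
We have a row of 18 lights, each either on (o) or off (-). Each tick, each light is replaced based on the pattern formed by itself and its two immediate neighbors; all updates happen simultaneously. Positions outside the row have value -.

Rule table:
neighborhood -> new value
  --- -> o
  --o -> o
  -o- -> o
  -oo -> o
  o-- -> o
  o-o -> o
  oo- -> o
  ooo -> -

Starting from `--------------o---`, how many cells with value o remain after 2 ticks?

oooooooooooooooooo
o----------------o
count of o: 2

2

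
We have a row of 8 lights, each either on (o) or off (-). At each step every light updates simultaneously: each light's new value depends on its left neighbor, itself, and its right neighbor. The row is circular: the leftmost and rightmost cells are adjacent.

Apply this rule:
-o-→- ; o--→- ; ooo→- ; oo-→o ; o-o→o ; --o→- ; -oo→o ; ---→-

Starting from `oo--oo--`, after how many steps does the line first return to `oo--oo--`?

1

oo--oo--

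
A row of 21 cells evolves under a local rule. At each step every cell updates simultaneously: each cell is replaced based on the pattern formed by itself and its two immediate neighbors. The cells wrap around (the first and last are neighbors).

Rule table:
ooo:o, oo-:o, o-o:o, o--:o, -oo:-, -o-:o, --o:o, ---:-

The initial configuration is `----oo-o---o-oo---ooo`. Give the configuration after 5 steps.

o--o-oooo-ooo-oo-o-oo
ooooo-oooo-ooo-oooo-o
oooooo-oooo-ooo-oooo-
-oooooo-oooo-ooo-oooo
o-oooooo-oooo-ooo-ooo

o-oooooo-oooo-ooo-ooo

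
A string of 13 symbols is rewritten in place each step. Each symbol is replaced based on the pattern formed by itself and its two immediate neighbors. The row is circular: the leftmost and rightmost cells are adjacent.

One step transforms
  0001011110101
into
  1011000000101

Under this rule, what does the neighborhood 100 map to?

At position 0 the neighborhood is 100; the next row has 1 there.

1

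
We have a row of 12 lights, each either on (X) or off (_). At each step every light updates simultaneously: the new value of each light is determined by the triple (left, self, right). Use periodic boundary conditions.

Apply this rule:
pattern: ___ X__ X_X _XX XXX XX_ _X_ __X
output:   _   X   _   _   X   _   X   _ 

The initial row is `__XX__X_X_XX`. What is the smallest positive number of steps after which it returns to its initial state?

12

X___X_X_X___
XX__X_X_XX__
__X_X_X___X_
__X_X_XX__XX
X_X_X___X___
X_X_XX__XX__
X_X___X___X_
X_XX__XX__X_
X___X___X_X_
XX__XX__X_X_
__X___X_X_X_
__XX__X_X_XX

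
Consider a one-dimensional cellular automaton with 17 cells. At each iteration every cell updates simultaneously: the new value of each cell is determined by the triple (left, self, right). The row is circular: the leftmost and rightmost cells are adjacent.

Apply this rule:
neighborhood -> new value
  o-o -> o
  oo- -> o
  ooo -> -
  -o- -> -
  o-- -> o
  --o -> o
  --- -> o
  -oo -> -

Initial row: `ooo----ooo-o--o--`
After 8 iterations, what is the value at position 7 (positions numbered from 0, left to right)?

o

iteration 1: --ooooo--oo-oo-oo
iteration 2: oo----ooo-oo-oo-o
iteration 3: -ooooo--oo-oo-oo-
iteration 4: o----ooo-oo-oo-oo
iteration 5: ooooo--oo-oo-oo--
iteration 6: ----ooo-oo-oo-ooo
iteration 7: oooo--oo-oo-oo--o
iteration 8: ---ooo-oo-oo-ooo-
position 7 holds o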